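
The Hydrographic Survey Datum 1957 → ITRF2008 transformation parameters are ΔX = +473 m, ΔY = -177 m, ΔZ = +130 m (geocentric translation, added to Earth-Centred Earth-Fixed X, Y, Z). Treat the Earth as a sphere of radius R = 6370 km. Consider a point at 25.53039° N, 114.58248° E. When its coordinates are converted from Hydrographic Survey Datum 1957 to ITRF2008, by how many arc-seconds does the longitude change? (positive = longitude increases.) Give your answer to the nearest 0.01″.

sin φ = 0.430990, cos φ = 0.902357, sin λ = 0.909363, cos λ = -0.416003.
East component: ΔE = −sin λ·ΔX + cos λ·ΔY = −(0.909363)(473) + (-0.416003)(-177) = -356.50 m.
1° of latitude spans πR/180 = 111177 m; at latitude φ, 1° of longitude spans that × cos φ = 100321.8 m, so Δλ = -356.50 / 100321.8 × 3600 = -12.793″.

Δλ = -12.79″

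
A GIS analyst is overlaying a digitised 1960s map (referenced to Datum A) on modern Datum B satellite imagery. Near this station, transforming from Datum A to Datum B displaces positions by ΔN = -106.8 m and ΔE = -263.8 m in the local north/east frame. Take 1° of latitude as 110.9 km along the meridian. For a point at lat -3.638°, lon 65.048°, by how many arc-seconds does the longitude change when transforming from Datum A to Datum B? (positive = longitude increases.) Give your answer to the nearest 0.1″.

At latitude -3.638°, cos φ = 0.997985.
1° of longitude at this latitude = 110.9 × cos φ = 110.68 km, so Δλ = -263.8 / 110676.5 = -0.0023835° = -8.581″.

Δλ = -8.6″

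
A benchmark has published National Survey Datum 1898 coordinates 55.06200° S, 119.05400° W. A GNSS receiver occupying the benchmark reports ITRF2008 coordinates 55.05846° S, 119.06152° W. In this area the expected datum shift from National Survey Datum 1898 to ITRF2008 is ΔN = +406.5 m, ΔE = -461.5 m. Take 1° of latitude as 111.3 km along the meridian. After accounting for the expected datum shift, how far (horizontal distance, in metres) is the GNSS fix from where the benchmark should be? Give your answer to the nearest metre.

22 m

Observed coordinate differences: Δφ = +0.00354°, Δλ = -0.00752°.
Converting to metres (1° lat = 111300 m, cos φ = 0.572690): observed ΔN = 394.0 m, observed ΔE = -479.3 m.
Subtracting the expected shift leaves a residual of 394.0 − (406.5) = -12.5 m north and -479.3 − (-461.5) = -17.8 m east.
Residual distance = √((-12.5)² + (-17.8)²) = 21.8 m.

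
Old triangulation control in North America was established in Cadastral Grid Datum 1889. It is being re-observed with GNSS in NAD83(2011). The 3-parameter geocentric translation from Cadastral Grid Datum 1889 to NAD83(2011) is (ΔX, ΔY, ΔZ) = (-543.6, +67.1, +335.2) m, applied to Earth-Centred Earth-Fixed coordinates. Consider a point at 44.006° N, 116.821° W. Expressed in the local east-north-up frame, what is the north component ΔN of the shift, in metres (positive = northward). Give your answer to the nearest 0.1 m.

ΔN = 112.3 m

At φ = 44.006°, λ = -116.821°: sin φ = 0.694734, cos φ = 0.719267, sin λ = -0.892421, cos λ = -0.451205.
ΔN = −sin φ cos λ·ΔX − sin φ sin λ·ΔY + cos φ·ΔZ = −(0.694734)(-0.451205)(-543.6) − (0.694734)(-0.892421)(67.1) + (0.719267)(335.2) = 112.30 m.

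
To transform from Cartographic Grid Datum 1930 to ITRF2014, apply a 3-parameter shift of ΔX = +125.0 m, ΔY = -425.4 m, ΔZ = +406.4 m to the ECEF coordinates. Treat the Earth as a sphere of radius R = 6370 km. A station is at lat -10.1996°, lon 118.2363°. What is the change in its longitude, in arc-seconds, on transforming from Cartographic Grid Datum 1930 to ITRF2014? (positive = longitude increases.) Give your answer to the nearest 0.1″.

Δλ = 3.0″

sin φ = -0.177078, cos φ = 0.984197, sin λ = 0.881004, cos λ = -0.473109.
East component: ΔE = −sin λ·ΔX + cos λ·ΔY = −(0.881004)(125.0) + (-0.473109)(-425.4) = 91.14 m.
1° of latitude spans πR/180 = 111177 m; at latitude φ, 1° of longitude spans that × cos φ = 109420.5 m, so Δλ = 91.14 / 109420.5 × 3600 = 2.998″.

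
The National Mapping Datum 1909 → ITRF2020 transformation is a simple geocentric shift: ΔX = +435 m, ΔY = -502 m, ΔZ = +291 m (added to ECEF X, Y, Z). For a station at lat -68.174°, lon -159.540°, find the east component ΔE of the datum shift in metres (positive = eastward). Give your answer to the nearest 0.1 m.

ΔE = 622.4 m

At φ = -68.174°, λ = -159.540°: sin φ = -0.928317, cos φ = 0.371789, sin λ = -0.349553, cos λ = -0.936916.
ΔE = −sin λ·ΔX + cos λ·ΔY = −(-0.349553)·(435) + (-0.936916)·(-502) = 622.39 m.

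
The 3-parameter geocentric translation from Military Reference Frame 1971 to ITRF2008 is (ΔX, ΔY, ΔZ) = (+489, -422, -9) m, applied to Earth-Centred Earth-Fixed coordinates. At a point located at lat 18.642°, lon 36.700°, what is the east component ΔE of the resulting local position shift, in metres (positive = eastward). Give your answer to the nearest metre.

ΔE = -631 m

At φ = 18.642°, λ = 36.700°: sin φ = 0.319654, cos φ = 0.947534, sin λ = 0.597625, cos λ = 0.801776.
ΔE = −sin λ·ΔX + cos λ·ΔY = −(0.597625)·(489) + (0.801776)·(-422) = -630.59 m.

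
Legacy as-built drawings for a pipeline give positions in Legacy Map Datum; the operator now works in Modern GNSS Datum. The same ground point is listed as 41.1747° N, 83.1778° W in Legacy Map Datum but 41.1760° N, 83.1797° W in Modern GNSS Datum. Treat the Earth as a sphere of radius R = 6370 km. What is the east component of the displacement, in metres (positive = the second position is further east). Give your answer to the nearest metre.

ΔE = -159 m

Δφ = 41.1760° − 41.1747° = +0.0013°; Δλ = -83.1797° − -83.1778° = -0.0019°.
1° along a meridian = πR/180 = 111177 m.
ΔN = Δφ × 111177 = 144.5 m; ΔE = Δλ × 111177 × cos(41.1747°) = -0.0019 × 111177 × 0.752706 = -159.0 m.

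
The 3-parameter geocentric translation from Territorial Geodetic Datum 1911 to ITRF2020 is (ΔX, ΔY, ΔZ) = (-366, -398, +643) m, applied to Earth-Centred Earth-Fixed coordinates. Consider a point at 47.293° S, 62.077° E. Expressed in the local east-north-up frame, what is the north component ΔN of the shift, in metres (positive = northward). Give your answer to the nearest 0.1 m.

ΔN = 51.8 m

At φ = -47.293°, λ = 62.077°: sin φ = -0.734832, cos φ = 0.678249, sin λ = 0.883578, cos λ = 0.468285.
ΔN = −sin φ cos λ·ΔX − sin φ sin λ·ΔY + cos φ·ΔZ = −(-0.734832)(0.468285)(-366) − (-0.734832)(0.883578)(-398) + (0.678249)(643) = 51.76 m.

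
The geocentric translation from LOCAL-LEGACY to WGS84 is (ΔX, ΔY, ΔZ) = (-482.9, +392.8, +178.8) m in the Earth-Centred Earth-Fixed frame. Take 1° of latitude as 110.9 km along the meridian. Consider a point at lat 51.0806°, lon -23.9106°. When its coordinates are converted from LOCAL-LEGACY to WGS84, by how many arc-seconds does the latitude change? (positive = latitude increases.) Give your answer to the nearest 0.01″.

Δφ = 18.82″

sin φ = 0.778030, cos φ = 0.628227, sin λ = -0.405311, cos λ = 0.914179.
North component: ΔN = −sin φ cos λ·ΔX − sin φ sin λ·ΔY + cos φ·ΔZ = −(0.778030)(0.914179)(-482.9) − (0.778030)(-0.405311)(392.8) + (0.628227)(178.8) = 579.66 m.
1° of latitude spans 110900 m, so Δφ = 579.66 / 110900 × 3600 = 18.817″.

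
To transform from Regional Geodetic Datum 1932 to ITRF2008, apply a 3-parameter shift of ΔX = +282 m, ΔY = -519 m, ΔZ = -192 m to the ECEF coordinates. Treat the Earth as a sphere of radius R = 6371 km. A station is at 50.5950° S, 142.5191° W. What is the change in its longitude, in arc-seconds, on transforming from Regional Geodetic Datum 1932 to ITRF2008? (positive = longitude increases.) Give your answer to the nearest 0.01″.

sin φ = -0.772678, cos φ = 0.634798, sin λ = -0.608497, cos λ = -0.793556.
East component: ΔE = −sin λ·ΔX + cos λ·ΔY = −(-0.608497)(282) + (-0.793556)(-519) = 583.45 m.
1° of latitude spans πR/180 = 111195 m; at latitude φ, 1° of longitude spans that × cos φ = 70586.3 m, so Δλ = 583.45 / 70586.3 × 3600 = 29.757″.

Δλ = 29.76″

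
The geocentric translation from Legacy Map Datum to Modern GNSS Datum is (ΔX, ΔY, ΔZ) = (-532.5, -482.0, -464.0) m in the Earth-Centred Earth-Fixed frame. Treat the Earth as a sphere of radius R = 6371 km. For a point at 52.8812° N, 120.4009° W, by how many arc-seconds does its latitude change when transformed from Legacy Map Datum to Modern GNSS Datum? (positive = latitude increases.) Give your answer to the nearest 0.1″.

sin φ = 0.797386, cos φ = 0.603470, sin λ = -0.862506, cos λ = -0.506047.
North component: ΔN = −sin φ cos λ·ΔX − sin φ sin λ·ΔY + cos φ·ΔZ = −(0.797386)(-0.506047)(-532.5) − (0.797386)(-0.862506)(-482.0) + (0.603470)(-464.0) = -826.38 m.
1° of latitude spans πR/180 = 111195 m, so Δφ = -826.38 / 111195 × 3600 = -26.754″.

Δφ = -26.8″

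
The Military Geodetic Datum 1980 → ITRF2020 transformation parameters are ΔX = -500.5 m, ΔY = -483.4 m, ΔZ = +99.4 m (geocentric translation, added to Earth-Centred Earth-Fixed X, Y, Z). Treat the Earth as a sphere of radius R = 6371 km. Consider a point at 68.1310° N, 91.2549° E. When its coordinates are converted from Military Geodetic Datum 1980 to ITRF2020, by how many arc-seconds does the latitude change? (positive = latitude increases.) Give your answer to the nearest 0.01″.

Δφ = 15.39″

sin φ = 0.928038, cos φ = 0.372486, sin λ = 0.999760, cos λ = -0.021900.
North component: ΔN = −sin φ cos λ·ΔX − sin φ sin λ·ΔY + cos φ·ΔZ = −(0.928038)(-0.021900)(-500.5) − (0.928038)(0.999760)(-483.4) + (0.372486)(99.4) = 475.36 m.
1° of latitude spans πR/180 = 111195 m, so Δφ = 475.36 / 111195 × 3600 = 15.390″.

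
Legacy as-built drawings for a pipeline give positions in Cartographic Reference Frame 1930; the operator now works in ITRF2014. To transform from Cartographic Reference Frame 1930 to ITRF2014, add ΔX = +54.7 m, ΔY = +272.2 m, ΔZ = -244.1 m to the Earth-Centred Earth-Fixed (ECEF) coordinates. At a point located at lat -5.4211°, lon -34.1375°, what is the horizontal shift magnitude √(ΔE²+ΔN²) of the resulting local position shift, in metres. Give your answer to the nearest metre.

The local east axis at (φ, λ) is (−sin λ, cos λ, 0), so ΔE = −sin(-34.1375°)·54.7 + cos(-34.1375°)·272.2 = 255.99 m.
The local north axis is (−sin φ cos λ, −sin φ sin λ, cos φ), giving ΔN = 4.277 − 14.431 − 243.008 = -253.16 m.
Horizontal magnitude = √(ΔE² + ΔN²) = √(255.99² + (-253.16)²) = 360.03 m.

360 m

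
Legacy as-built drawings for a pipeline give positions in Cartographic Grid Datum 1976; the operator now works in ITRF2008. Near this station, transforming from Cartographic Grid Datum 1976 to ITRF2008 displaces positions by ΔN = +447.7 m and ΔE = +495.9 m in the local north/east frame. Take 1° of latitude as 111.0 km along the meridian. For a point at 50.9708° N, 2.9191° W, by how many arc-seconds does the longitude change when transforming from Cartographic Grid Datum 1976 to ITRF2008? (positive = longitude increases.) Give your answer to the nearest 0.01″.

Δλ = 25.54″

At latitude 50.9708°, cos φ = 0.629716.
1° of longitude at this latitude = 111.0 × cos φ = 69.90 km, so Δλ = 495.9 / 69898.5 = 0.0070946° = 25.540″.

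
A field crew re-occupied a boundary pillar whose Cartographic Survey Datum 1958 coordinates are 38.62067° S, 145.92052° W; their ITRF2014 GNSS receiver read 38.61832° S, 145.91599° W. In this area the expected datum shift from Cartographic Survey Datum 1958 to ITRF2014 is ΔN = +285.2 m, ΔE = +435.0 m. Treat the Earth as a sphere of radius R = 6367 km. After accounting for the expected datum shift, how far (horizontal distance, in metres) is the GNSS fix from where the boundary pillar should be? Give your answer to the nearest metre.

48 m

Observed coordinate differences: Δφ = +0.00235°, Δλ = +0.00453°.
Converting to metres (1° lat = 111125 m, cos φ = 0.781295): observed ΔN = 261.1 m, observed ΔE = 393.3 m.
Subtracting the expected shift leaves a residual of 261.1 − (285.2) = -24.1 m north and 393.3 − (435.0) = -41.7 m east.
Residual distance = √((-24.1)² + (-41.7)²) = 48.1 m.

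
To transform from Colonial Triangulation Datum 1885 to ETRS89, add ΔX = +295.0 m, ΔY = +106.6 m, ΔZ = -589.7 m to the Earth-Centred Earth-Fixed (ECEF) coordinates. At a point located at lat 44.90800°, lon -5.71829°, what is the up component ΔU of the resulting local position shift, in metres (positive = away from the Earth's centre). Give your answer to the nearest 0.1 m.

The local up (radial) axis is (cos φ cos λ, cos φ sin λ, sin φ), giving ΔU = 207.891 − 7.522 − 416.311 = -215.94 m.

ΔU = -215.9 m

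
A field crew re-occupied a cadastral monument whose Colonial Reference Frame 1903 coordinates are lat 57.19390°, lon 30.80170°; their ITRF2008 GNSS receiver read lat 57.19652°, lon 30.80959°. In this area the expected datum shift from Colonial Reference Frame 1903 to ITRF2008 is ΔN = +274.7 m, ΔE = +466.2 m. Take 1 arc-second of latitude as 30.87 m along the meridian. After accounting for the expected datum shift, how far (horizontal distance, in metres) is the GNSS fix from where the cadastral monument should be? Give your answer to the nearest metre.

Observed coordinate differences: Δφ = +0.00262°, Δλ = +0.00789°.
Converting to metres (1° lat = 111132 m, cos φ = 0.541798): observed ΔN = 291.2 m, observed ΔE = 475.1 m.
Subtracting the expected shift leaves a residual of 291.2 − (274.7) = 16.5 m north and 475.1 − (466.2) = 8.9 m east.
Residual distance = √(16.5² + 8.9²) = 18.7 m.

19 m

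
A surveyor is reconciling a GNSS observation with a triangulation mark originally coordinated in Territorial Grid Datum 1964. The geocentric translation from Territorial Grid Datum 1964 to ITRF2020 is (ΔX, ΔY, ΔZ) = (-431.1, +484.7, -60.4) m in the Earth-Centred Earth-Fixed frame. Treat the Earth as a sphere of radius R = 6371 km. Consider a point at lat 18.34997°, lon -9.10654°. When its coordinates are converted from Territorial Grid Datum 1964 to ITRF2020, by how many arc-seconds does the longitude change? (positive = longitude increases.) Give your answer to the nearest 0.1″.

Δλ = 14.0″

sin φ = 0.314820, cos φ = 0.949151, sin λ = -0.158271, cos λ = 0.987396.
East component: ΔE = −sin λ·ΔX + cos λ·ΔY = −(-0.158271)(-431.1) + (0.987396)(484.7) = 410.36 m.
1° of latitude spans πR/180 = 111195 m; at latitude φ, 1° of longitude spans that × cos φ = 105540.8 m, so Δλ = 410.36 / 105540.8 × 3600 = 13.997″.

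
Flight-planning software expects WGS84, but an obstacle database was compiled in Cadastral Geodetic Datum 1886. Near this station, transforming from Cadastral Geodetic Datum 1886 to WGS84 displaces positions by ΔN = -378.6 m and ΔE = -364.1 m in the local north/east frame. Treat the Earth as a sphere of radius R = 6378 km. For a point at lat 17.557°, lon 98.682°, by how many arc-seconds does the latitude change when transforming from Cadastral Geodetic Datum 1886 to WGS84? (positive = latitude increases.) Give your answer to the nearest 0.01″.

On a sphere of radius R, 1 rad of latitude = R, so Δφ = ΔN / R = -378.6 / 6378000 = -5.9360e-05 rad = -12.244″.

Δφ = -12.24″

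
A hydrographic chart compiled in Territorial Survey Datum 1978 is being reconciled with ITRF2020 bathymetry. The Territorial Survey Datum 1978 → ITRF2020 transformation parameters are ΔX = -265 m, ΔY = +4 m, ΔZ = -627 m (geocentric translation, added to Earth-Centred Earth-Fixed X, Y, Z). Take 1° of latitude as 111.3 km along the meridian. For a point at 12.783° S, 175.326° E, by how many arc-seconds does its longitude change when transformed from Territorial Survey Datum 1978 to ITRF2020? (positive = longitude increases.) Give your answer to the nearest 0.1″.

Δλ = 0.6″

sin φ = -0.221259, cos φ = 0.975215, sin λ = 0.081486, cos λ = -0.996674.
East component: ΔE = −sin λ·ΔX + cos λ·ΔY = −(0.081486)(-265) + (-0.996674)(4) = 17.61 m.
1° of latitude spans 111300 m; at latitude φ, 1° of longitude spans that × cos φ = 108541.4 m, so Δλ = 17.61 / 108541.4 × 3600 = 0.584″.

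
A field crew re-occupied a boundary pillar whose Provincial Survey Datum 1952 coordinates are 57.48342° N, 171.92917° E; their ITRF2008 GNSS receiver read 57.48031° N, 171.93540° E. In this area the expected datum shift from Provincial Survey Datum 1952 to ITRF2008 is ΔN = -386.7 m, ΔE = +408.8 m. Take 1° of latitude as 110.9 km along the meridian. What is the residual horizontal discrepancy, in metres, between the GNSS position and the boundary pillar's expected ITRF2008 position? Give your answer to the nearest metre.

Observed coordinate differences: Δφ = -0.00311°, Δλ = +0.00623°.
Converting to metres (1° lat = 110900 m, cos φ = 0.537544): observed ΔN = -344.9 m, observed ΔE = 371.4 m.
Subtracting the expected shift leaves a residual of -344.9 − (-386.7) = 41.8 m north and 371.4 − (408.8) = -37.4 m east.
Residual distance = √(41.8² + (-37.4)²) = 56.1 m.

56 m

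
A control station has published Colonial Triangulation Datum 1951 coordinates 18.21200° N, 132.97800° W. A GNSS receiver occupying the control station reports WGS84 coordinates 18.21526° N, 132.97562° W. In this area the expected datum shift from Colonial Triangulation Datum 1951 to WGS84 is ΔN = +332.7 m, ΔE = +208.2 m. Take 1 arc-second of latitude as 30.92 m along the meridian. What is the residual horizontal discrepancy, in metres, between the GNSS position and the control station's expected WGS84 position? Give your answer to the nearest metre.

53 m

Observed coordinate differences: Δφ = +0.00326°, Δλ = +0.00238°.
Converting to metres (1° lat = 111312 m, cos φ = 0.949907): observed ΔN = 362.9 m, observed ΔE = 251.7 m.
Subtracting the expected shift leaves a residual of 362.9 − (332.7) = 30.2 m north and 251.7 − (208.2) = 43.5 m east.
Residual distance = √(30.2² + 43.5²) = 52.9 m.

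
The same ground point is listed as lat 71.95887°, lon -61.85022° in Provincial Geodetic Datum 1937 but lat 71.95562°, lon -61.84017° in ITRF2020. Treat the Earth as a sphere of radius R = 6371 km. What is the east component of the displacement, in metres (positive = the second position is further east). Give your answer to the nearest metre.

ΔE = 346 m

Δφ = 71.95562° − 71.95887° = -0.00325°; Δλ = -61.84017° − -61.85022° = +0.01005°.
1° along a meridian = πR/180 = 111195 m.
ΔN = Δφ × 111195 = -361.4 m; ΔE = Δλ × 111195 × cos(71.95887°) = +0.01005 × 111195 × 0.309700 = 346.1 m.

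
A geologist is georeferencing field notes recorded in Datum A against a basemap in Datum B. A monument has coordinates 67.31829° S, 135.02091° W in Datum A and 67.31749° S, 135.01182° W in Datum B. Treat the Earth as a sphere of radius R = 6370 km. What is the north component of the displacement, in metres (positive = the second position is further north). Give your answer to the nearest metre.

Δφ = -67.31749° − -67.31829° = +0.00080°; Δλ = -135.01182° − -135.02091° = +0.00909°.
1° along a meridian = πR/180 = 111177 m.
ΔN = Δφ × 111177 = 88.9 m; ΔE = Δλ × 111177 × cos(-67.31829°) = +0.00909 × 111177 × 0.385612 = 389.7 m.

ΔN = 89 m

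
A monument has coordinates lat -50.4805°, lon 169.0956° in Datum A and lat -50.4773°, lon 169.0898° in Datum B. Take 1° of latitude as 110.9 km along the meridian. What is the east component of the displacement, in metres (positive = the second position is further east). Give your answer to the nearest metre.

ΔE = -409 m

Δφ = -50.4773° − -50.4805° = +0.0032°; Δλ = 169.0898° − 169.0956° = -0.0058°.
ΔN = Δφ × 110900 = 354.9 m; ΔE = Δλ × 110900 × cos(-50.4805°) = -0.0058 × 110900 × 0.636341 = -409.3 m.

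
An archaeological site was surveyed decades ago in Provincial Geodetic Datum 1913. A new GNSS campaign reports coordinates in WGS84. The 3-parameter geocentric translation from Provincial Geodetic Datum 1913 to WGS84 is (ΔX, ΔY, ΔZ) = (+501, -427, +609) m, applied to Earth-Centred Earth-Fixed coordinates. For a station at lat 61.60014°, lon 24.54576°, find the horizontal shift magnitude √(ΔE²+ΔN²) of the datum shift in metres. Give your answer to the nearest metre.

598 m

The local east axis at (φ, λ) is (−sin λ, cos λ, 0), so ΔE = −sin(24.54576°)·501 + cos(24.54576°)·(-427) = -596.54 m.
The local north axis is (−sin φ cos λ, −sin φ sin λ, cos φ), giving ΔN = -400.878 + 156.036 + 289.654 = 44.81 m.
Horizontal magnitude = √(ΔE² + ΔN²) = √((-596.54)² + 44.81²) = 598.22 m.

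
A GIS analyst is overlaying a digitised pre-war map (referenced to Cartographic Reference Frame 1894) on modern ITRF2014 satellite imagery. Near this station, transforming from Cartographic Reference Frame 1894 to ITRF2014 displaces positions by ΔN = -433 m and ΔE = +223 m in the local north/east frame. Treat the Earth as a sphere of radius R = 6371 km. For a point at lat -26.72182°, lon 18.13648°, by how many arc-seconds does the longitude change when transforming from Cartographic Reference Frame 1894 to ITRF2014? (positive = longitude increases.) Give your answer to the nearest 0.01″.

At latitude -26.72182°, cos φ = 0.893200.
One radian of longitude at latitude φ spans R cos φ, so Δλ = ΔE / (R cos φ) = 223.0 / (6371000 × 0.893200) = 3.9188e-05 rad = 8.083″.

Δλ = 8.08″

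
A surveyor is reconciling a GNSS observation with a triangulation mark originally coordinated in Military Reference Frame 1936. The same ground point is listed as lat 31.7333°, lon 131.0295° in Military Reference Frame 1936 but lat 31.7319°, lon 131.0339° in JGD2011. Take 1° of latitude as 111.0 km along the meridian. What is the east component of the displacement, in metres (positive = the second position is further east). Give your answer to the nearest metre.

ΔE = 415 m

Δφ = 31.7319° − 31.7333° = -0.0014°; Δλ = 131.0339° − 131.0295° = +0.0044°.
ΔN = Δφ × 111000 = -155.4 m; ΔE = Δλ × 111000 × cos(31.7333°) = +0.0044 × 111000 × 0.850506 = 415.4 m.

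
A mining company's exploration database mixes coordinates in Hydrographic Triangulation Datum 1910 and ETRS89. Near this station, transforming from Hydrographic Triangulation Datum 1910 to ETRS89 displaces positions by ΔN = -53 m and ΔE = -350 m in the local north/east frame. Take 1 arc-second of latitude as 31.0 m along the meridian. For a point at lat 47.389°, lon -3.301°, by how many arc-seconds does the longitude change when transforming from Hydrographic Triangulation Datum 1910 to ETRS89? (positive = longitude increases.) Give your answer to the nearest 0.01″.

Δλ = -16.68″

At latitude 47.389°, cos φ = 0.677017.
1″ of longitude at this latitude = 31.00 × cos φ = 20.9875 m, so Δλ = -350.0 / 20.9875 = -16.677″.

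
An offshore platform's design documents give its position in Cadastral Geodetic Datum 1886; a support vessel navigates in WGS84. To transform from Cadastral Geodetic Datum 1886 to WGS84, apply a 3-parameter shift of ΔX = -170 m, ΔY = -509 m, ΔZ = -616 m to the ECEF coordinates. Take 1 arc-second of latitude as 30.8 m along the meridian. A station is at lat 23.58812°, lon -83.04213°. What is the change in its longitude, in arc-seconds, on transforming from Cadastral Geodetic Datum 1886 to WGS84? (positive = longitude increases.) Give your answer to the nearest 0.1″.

sin φ = 0.400159, cos φ = 0.916446, sin λ = -0.992635, cos λ = 0.121139.
East component: ΔE = −sin λ·ΔX + cos λ·ΔY = −(-0.992635)(-170) + (0.121139)(-509) = -230.41 m.
1° of latitude spans 3600 × 30.80 = 110880 m; at latitude φ, 1° of longitude spans that × cos φ = 101615.5 m, so Δλ = -230.41 / 101615.5 × 3600 = -8.163″.

Δλ = -8.2″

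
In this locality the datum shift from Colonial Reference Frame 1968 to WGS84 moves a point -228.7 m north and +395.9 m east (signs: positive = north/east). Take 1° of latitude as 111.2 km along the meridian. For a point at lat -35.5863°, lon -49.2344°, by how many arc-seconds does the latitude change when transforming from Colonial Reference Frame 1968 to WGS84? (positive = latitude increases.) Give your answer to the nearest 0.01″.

Δφ = -7.40″

1° of latitude = 111.2 km, so Δφ = -228.7 / 111200 = -0.0020567° = -7.404″.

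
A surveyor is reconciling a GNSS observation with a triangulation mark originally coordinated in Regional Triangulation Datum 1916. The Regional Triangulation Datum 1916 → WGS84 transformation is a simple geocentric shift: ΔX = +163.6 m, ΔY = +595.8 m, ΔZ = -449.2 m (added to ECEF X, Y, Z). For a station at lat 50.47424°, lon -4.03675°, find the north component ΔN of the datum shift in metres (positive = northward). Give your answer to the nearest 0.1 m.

The local north axis is (−sin φ cos λ, −sin φ sin λ, cos φ), giving ΔN = -125.878 + 32.352 − 285.882 = -379.41 m.

ΔN = -379.4 m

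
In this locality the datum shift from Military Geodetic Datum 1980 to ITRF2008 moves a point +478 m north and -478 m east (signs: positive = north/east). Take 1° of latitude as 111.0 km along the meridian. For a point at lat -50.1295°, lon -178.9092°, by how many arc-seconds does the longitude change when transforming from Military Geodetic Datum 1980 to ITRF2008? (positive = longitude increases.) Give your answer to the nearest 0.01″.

At latitude -50.1295°, cos φ = 0.641055.
1° of longitude at this latitude = 111.0 × cos φ = 71.16 km, so Δλ = -478.0 / 71157.1 = -0.0067175° = -24.183″.

Δλ = -24.18″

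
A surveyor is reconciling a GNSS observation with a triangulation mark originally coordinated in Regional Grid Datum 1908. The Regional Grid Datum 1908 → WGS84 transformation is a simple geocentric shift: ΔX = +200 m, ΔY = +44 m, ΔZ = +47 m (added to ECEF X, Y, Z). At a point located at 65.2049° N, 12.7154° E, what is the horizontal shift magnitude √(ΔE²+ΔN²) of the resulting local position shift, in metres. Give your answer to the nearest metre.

At φ = 65.2049°, λ = 12.7154°: sin φ = 0.907813, cos φ = 0.419374, sin λ = 0.220108, cos λ = 0.975475.
ΔE = −sin λ·ΔX + cos λ·ΔY = −(0.220108)·(200) + (0.975475)·(44) = -1.10 m.
ΔN = −sin φ cos λ·ΔX − sin φ sin λ·ΔY + cos φ·ΔZ = −(0.907813)(0.975475)(200) − (0.907813)(0.220108)(44) + (0.419374)(47) = -166.19 m.
Horizontal magnitude = √(ΔE² + ΔN²) = √((-1.10)² + (-166.19)²) = 166.19 m.

166 m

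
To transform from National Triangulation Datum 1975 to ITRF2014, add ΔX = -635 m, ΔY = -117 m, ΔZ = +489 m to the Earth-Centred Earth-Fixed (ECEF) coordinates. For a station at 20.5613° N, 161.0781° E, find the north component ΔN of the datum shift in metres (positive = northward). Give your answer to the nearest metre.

ΔN = 260 m

The local north axis is (−sin φ cos λ, −sin φ sin λ, cos φ), giving ΔN = -210.966 + 13.325 + 457.849 = 260.21 m.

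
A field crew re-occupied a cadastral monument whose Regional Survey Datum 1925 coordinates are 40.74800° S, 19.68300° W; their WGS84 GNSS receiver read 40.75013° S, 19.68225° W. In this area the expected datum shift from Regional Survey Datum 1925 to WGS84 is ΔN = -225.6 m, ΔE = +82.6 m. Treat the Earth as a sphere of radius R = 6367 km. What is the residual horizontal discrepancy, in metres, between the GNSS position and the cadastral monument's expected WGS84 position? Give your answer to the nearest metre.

22 m

Observed coordinate differences: Δφ = -0.00213°, Δλ = +0.00075°.
Converting to metres (1° lat = 111125 m, cos φ = 0.757588): observed ΔN = -236.7 m, observed ΔE = 63.1 m.
Subtracting the expected shift leaves a residual of -236.7 − (-225.6) = -11.1 m north and 63.1 − (82.6) = -19.5 m east.
Residual distance = √((-11.1)² + (-19.5)²) = 22.4 m.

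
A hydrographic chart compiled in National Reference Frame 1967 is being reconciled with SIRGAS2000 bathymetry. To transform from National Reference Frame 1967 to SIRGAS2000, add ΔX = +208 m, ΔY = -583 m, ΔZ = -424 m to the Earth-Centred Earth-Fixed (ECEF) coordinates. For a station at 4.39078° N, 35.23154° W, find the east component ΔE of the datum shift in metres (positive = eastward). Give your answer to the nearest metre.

The local east axis at (φ, λ) is (−sin λ, cos λ, 0), so ΔE = −sin(-35.23154°)·208 + cos(-35.23154°)·(-583) = -356.22 m.

ΔE = -356 m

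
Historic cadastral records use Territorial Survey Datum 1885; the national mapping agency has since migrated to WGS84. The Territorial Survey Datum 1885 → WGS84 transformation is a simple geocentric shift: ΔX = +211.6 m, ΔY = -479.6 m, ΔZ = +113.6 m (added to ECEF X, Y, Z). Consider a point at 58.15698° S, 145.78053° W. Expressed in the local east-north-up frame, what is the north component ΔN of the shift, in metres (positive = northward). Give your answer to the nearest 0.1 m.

The local north axis is (−sin φ cos λ, −sin φ sin λ, cos φ), giving ΔN = -148.636 + 229.118 + 59.935 = 140.42 m.

ΔN = 140.4 m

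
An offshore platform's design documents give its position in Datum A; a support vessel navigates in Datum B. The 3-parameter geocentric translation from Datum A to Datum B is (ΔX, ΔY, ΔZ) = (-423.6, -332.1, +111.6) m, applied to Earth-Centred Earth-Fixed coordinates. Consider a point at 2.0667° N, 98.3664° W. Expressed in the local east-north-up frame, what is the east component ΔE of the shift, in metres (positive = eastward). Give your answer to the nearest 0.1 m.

The local east axis at (φ, λ) is (−sin λ, cos λ, 0), so ΔE = −sin(-98.3664°)·(-423.6) + cos(-98.3664°)·(-332.1) = -370.77 m.

ΔE = -370.8 m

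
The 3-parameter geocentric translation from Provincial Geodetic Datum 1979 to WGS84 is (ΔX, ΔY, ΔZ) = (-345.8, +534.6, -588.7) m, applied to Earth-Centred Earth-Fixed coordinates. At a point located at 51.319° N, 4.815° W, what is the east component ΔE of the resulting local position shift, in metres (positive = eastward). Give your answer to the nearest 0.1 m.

At φ = 51.319°, λ = -4.815°: sin φ = 0.780638, cos φ = 0.624984, sin λ = -0.083939, cos λ = 0.996471.
ΔE = −sin λ·ΔX + cos λ·ΔY = −(-0.083939)·(-345.8) + (0.996471)·(534.6) = 503.69 m.

ΔE = 503.7 m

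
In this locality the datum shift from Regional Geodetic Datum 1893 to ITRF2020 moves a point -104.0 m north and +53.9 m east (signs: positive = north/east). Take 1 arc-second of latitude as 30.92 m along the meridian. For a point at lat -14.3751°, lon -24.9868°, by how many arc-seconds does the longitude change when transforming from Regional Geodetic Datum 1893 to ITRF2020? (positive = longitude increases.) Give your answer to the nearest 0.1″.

At latitude -14.3751°, cos φ = 0.968691.
1″ of longitude at this latitude = 30.92 × cos φ = 29.9519 m, so Δλ = 53.9 / 29.9519 = 1.800″.

Δλ = 1.8″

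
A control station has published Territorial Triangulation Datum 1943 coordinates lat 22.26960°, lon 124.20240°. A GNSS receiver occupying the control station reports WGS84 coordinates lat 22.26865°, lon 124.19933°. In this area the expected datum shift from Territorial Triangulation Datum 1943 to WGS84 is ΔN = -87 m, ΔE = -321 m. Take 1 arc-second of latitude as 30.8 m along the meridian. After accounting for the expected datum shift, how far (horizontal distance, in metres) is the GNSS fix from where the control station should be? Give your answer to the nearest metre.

19 m

Observed coordinate differences: Δφ = -0.00095°, Δλ = -0.00307°.
Converting to metres (1° lat = 110880 m, cos φ = 0.925411): observed ΔN = -105.3 m, observed ΔE = -315.0 m.
Subtracting the expected shift leaves a residual of -105.3 − (-87) = -18.3 m north and -315.0 − (-321) = 6.0 m east.
Residual distance = √((-18.3)² + 6.0²) = 19.3 m.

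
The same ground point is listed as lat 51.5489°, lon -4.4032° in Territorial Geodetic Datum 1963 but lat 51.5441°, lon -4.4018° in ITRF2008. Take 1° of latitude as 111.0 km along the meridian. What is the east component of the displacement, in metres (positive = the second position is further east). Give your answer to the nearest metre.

ΔE = 97 m

Δφ = 51.5441° − 51.5489° = -0.0048°; Δλ = -4.4018° − -4.4032° = +0.0014°.
ΔN = Δφ × 111000 = -532.8 m; ΔE = Δλ × 111000 × cos(51.5489°) = +0.0014 × 111000 × 0.621846 = 96.6 m.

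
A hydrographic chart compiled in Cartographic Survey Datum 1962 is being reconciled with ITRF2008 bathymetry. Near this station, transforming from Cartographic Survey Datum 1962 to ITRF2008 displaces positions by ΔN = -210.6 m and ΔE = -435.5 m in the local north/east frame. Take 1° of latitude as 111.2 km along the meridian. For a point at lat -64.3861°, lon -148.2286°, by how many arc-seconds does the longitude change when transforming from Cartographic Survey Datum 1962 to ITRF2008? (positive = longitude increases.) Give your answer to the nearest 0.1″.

At latitude -64.3861°, cos φ = 0.432305.
1° of longitude at this latitude = 111.2 × cos φ = 48.07 km, so Δλ = -435.5 / 48072.3 = -0.0090593° = -32.613″.

Δλ = -32.6″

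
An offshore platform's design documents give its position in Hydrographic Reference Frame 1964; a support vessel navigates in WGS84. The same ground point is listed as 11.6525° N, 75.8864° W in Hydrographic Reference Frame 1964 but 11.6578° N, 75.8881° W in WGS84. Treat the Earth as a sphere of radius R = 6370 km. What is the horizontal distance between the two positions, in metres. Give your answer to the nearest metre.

Δφ = 11.6578° − 11.6525° = +0.0053°; Δλ = -75.8881° − -75.8864° = -0.0017°.
1° along a meridian = πR/180 = 111177 m.
ΔN = Δφ × 111177 = 589.2 m; ΔE = Δλ × 111177 × cos(11.6525°) = -0.0017 × 111177 × 0.979391 = -185.1 m.
Distance = √(ΔE² + ΔN²) = √((-185.1)² + 589.2²) = 617.6 m.

618 m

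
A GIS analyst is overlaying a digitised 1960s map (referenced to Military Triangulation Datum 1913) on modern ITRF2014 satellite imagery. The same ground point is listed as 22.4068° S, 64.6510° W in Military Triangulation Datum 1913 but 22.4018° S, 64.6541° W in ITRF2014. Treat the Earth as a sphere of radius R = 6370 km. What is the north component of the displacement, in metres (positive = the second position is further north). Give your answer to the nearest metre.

ΔN = 556 m

Δφ = -22.4018° − -22.4068° = +0.0050°; Δλ = -64.6541° − -64.6510° = -0.0031°.
1° along a meridian = πR/180 = 111177 m.
ΔN = Δφ × 111177 = 555.9 m; ΔE = Δλ × 111177 × cos(-22.4068°) = -0.0031 × 111177 × 0.924501 = -318.6 m.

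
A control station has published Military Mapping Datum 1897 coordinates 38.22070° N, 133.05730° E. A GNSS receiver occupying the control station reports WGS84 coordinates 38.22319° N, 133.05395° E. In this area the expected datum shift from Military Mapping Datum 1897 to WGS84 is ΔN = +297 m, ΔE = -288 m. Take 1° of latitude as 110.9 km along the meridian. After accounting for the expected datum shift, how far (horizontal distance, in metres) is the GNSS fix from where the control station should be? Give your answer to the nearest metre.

Observed coordinate differences: Δφ = +0.00249°, Δλ = -0.00335°.
Converting to metres (1° lat = 110900 m, cos φ = 0.785633): observed ΔN = 276.1 m, observed ΔE = -291.9 m.
Subtracting the expected shift leaves a residual of 276.1 − (297) = -20.9 m north and -291.9 − (-288) = -3.9 m east.
Residual distance = √((-20.9)² + (-3.9)²) = 21.2 m.

21 m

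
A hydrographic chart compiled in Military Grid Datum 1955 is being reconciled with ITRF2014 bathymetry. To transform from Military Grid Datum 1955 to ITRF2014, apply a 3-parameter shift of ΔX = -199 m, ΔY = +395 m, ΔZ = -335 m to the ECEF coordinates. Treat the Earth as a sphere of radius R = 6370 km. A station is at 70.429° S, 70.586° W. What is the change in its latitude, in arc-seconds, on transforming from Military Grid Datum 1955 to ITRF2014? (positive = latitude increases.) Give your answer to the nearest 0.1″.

Δφ = -17.0″

sin φ = -0.942227, cos φ = 0.334975, sin λ = -0.943141, cos λ = 0.332392.
North component: ΔN = −sin φ cos λ·ΔX − sin φ sin λ·ΔY + cos φ·ΔZ = −(-0.942227)(0.332392)(-199) − (-0.942227)(-0.943141)(395) + (0.334975)(-335) = -525.56 m.
1° of latitude spans πR/180 = 111177 m, so Δφ = -525.56 / 111177 × 3600 = -17.018″.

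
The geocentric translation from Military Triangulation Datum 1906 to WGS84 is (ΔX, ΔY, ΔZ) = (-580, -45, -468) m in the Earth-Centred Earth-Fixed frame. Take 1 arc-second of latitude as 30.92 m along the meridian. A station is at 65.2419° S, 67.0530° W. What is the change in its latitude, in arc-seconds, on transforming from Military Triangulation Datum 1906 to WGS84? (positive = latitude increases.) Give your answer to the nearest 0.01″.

Δφ = -11.76″

sin φ = -0.908084, cos φ = 0.418788, sin λ = -0.920866, cos λ = 0.389879.
North component: ΔN = −sin φ cos λ·ΔX − sin φ sin λ·ΔY + cos φ·ΔZ = −(-0.908084)(0.389879)(-580) − (-0.908084)(-0.920866)(-45) + (0.418788)(-468) = -363.71 m.
1° of latitude spans 3600 × 30.92 = 111312 m, so Δφ = -363.71 / 111312 × 3600 = -11.763″.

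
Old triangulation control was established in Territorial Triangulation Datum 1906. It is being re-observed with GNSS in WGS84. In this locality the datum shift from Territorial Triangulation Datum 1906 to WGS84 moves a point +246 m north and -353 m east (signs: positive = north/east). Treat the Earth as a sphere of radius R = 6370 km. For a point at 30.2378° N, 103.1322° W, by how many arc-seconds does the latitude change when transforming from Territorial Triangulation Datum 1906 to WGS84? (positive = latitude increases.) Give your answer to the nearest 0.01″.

Δφ = 7.97″

On a sphere of radius R, 1 rad of latitude = R, so Δφ = ΔN / R = 246.0 / 6370000 = 3.8619e-05 rad = 7.966″.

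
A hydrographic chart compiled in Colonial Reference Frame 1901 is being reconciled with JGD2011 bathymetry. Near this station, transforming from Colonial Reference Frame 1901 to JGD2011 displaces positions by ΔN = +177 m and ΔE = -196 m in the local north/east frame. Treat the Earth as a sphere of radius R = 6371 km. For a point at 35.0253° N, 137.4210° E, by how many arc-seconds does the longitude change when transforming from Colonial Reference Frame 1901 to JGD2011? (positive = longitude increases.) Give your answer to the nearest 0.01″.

Δλ = -7.75″

At latitude 35.0253°, cos φ = 0.818899.
One radian of longitude at latitude φ spans R cos φ, so Δλ = ΔE / (R cos φ) = -196.0 / (6371000 × 0.818899) = -3.7568e-05 rad = -7.749″.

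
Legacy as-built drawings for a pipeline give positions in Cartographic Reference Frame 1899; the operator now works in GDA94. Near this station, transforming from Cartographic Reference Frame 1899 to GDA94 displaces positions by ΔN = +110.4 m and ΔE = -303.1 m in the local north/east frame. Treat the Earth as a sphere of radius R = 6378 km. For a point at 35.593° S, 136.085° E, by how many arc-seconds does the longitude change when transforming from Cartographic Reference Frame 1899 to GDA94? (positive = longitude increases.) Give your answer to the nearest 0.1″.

At latitude -35.593°, cos φ = 0.813172.
One radian of longitude at latitude φ spans R cos φ, so Δλ = ΔE / (R cos φ) = -303.1 / (6378000 × 0.813172) = -5.8441e-05 rad = -12.054″.

Δλ = -12.1″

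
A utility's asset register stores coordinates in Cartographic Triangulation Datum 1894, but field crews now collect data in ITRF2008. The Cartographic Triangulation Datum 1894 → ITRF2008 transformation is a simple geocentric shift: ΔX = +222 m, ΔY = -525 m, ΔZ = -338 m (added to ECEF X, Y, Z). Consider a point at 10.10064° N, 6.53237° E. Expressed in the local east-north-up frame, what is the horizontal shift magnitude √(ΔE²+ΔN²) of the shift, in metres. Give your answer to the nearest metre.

655 m

At φ = 10.10064°, λ = 6.53237°: sin φ = 0.175378, cos φ = 0.984501, sin λ = 0.113765, cos λ = 0.993508.
ΔE = −sin λ·ΔX + cos λ·ΔY = −(0.113765)·(222) + (0.993508)·(-525) = -546.85 m.
ΔN = −sin φ cos λ·ΔX − sin φ sin λ·ΔY + cos φ·ΔZ = −(0.175378)(0.993508)(222) − (0.175378)(0.113765)(-525) + (0.984501)(-338) = -360.97 m.
Horizontal magnitude = √(ΔE² + ΔN²) = √((-546.85)² + (-360.97)²) = 655.24 m.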